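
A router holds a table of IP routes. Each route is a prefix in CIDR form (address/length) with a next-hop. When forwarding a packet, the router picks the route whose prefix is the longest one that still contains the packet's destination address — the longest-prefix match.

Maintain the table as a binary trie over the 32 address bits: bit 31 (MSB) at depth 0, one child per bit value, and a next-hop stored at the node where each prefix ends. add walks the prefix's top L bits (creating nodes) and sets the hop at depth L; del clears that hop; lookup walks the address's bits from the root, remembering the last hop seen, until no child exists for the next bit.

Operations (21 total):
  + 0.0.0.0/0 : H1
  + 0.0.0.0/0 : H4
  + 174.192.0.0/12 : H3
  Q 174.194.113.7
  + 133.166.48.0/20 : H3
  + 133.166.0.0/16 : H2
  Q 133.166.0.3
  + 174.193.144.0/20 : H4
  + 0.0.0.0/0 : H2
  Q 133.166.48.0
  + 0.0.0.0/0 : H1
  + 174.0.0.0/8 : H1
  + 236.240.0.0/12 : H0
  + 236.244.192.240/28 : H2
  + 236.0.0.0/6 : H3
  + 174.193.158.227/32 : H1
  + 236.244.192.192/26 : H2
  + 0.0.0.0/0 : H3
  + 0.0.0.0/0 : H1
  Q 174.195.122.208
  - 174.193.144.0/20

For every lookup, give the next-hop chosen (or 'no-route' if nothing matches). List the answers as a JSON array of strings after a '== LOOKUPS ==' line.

Process each operation:
  add 0.0.0.0/0 -> H1 at depth 0
  add 0.0.0.0/0 -> H4 at depth 0
  add 174.192.0.0/12 -> H3 at depth 12
  ? 174.194.113.7  path d0:H4→d1:-→d2:-→d3:-→d4:-→d5:-→d6:-→d7:-→d8:-→d9:-→d10:-→d11:-→d12:H3  best=H3
  add 133.166.48.0/20 -> H3 at depth 20
  add 133.166.0.0/16 -> H2 at depth 16
  ? 133.166.0.3  path d0:H4→d1:-→d2:-→d3:-→d4:-→d5:-→d6:-→d7:-→d8:-→d9:-→d10:-→d11:-→d12:-→d13:-→d14:-→d15:-→d16:H2→d17:-→d18:-  best=H2
  add 174.193.144.0/20 -> H4 at depth 20
  add 0.0.0.0/0 -> H2 at depth 0
  ? 133.166.48.0  path d0:H2→d1:-→d2:-→d3:-→d4:-→d5:-→d6:-→d7:-→d8:-→d9:-→d10:-→d11:-→d12:-→d13:-→d14:-→d15:-→d16:H2→d17:-→d18:-→d19:-→d20:H3  best=H3
  add 0.0.0.0/0 -> H1 at depth 0
  add 174.0.0.0/8 -> H1 at depth 8
  add 236.240.0.0/12 -> H0 at depth 12
  add 236.244.192.240/28 -> H2 at depth 28
  add 236.0.0.0/6 -> H3 at depth 6
  add 174.193.158.227/32 -> H1 at depth 32
  add 236.244.192.192/26 -> H2 at depth 26
  add 0.0.0.0/0 -> H3 at depth 0
  add 0.0.0.0/0 -> H1 at depth 0
  ? 174.195.122.208  path d0:H1→d1:-→d2:-→d3:-→d4:-→d5:-→d6:-→d7:-→d8:H1→d9:-→d10:-→d11:-→d12:H3→d13:-→d14:-  best=H3
  - 174.193.144.0/20 clear@20

== LOOKUPS ==
["H3","H2","H3","H3"]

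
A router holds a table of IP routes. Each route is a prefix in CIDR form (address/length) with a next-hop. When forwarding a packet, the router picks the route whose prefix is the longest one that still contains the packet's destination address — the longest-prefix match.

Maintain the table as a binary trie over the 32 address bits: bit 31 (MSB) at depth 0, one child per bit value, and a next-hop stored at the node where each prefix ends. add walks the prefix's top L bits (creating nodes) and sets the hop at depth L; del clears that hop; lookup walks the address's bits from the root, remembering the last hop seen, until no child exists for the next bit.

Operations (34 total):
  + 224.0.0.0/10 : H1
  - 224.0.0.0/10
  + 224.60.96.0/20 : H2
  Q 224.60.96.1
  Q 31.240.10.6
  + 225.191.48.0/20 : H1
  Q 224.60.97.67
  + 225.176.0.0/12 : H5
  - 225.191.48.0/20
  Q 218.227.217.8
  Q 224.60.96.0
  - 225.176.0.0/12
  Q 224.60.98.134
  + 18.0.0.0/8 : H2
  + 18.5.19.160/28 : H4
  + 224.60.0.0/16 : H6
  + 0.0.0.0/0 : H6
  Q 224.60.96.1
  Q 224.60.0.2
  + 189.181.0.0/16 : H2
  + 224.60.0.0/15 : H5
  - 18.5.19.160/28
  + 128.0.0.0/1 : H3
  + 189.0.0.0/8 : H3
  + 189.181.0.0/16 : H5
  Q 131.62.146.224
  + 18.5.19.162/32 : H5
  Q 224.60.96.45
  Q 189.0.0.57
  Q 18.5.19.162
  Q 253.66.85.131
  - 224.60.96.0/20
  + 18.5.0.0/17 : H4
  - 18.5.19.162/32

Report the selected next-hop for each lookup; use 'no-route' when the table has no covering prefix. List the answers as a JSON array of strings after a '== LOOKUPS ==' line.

Apply in order:
  + 224.0.0.0/10 (H1) depth=10
  - 224.0.0.0/10 clear@10
  + 224.60.96.0/20 (H2) depth=20
  Q 224.60.96.1: descend 11100000001111000110 ; hops seen [H2] ; pick H2
  Q 31.240.10.6: descend ε ; hops seen [∅] ; pick no-route
  + 225.191.48.0/20 (H1) depth=20
  Q 224.60.97.67: descend 11100000001111000110 ; hops seen [H2] ; pick H2
  + 225.176.0.0/12 (H5) depth=12
  - 225.191.48.0/20 clear@20
  Q 218.227.217.8: descend 11 ; hops seen [∅] ; pick no-route
  Q 224.60.96.0: descend 11100000001111000110 ; hops seen [H2] ; pick H2
  - 225.176.0.0/12 clear@12
  Q 224.60.98.134: descend 11100000001111000110 ; hops seen [H2] ; pick H2
  + 18.0.0.0/8 (H2) depth=8
  + 18.5.19.160/28 (H4) depth=28
  + 224.60.0.0/16 (H6) depth=16
  + 0.0.0.0/0 (H6) depth=0
  Q 224.60.96.1: descend 11100000001111000110 ; hops seen [H6,H6,H2] ; pick H2
  Q 224.60.0.2: descend 11100000001111000 ; hops seen [H6,H6] ; pick H6
  + 189.181.0.0/16 (H2) depth=16
  + 224.60.0.0/15 (H5) depth=15
  - 18.5.19.160/28 clear@28
  + 128.0.0.0/1 (H3) depth=1
  + 189.0.0.0/8 (H3) depth=8
  + 189.181.0.0/16 (H5) depth=16
  Q 131.62.146.224: descend 10 ; hops seen [H6,H3] ; pick H3
  + 18.5.19.162/32 (H5) depth=32
  Q 224.60.96.45: descend 11100000001111000110 ; hops seen [H6,H3,H5,H6,H2] ; pick H2
  Q 189.0.0.57: descend 10111101 ; hops seen [H6,H3,H3] ; pick H3
  Q 18.5.19.162: descend 00010010000001010001001110100010 ; hops seen [H6,H2,H5] ; pick H5
  Q 253.66.85.131: descend 111 ; hops seen [H6,H3] ; pick H3
  - 224.60.96.0/20 clear@20
  + 18.5.0.0/17 (H4) depth=17
  - 18.5.19.162/32 clear@32

== LOOKUPS ==
["H2","no-route","H2","no-route","H2","H2","H2","H6","H3","H2","H3","H5","H3"]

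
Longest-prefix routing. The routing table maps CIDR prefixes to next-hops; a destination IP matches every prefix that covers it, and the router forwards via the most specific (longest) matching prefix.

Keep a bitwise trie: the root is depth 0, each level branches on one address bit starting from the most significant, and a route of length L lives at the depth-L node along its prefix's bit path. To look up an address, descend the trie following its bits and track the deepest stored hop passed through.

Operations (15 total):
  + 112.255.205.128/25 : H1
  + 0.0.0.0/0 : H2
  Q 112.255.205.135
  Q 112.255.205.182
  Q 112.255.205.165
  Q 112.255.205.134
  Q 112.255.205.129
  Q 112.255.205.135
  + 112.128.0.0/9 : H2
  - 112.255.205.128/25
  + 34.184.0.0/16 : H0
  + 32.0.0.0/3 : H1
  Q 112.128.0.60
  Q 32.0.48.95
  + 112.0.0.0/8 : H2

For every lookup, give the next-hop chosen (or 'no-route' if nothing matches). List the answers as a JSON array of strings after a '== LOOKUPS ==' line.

Apply in order:
  add 112.255.205.128/25 -> H1 at depth 25
  add 0.0.0.0/0 -> H2 at depth 0
  Q 112.255.205.135: descend 0111000011111111110011011 ; hops seen [H2,H1] ; pick H1
  Q 112.255.205.182: descend 0111000011111111110011011 ; hops seen [H2,H1] ; pick H1
  Q 112.255.205.165: descend 0111000011111111110011011 ; hops seen [H2,H1] ; pick H1
  Q 112.255.205.134: descend 0111000011111111110011011 ; hops seen [H2,H1] ; pick H1
  Q 112.255.205.129: descend 0111000011111111110011011 ; hops seen [H2,H1] ; pick H1
  Q 112.255.205.135: descend 0111000011111111110011011 ; hops seen [H2,H1] ; pick H1
  add 112.128.0.0/9 -> H2 at depth 9
  - 112.255.205.128/25 clear@25
  add 34.184.0.0/16 -> H0 at depth 16
  add 32.0.0.0/3 -> H1 at depth 3
  Q 112.128.0.60: descend 011100001 ; hops seen [H2,H2] ; pick H2
  Q 32.0.48.95: descend 001000 ; hops seen [H2,H1] ; pick H1
  add 112.0.0.0/8 -> H2 at depth 8

== LOOKUPS ==
["H1","H1","H1","H1","H1","H1","H2","H1"]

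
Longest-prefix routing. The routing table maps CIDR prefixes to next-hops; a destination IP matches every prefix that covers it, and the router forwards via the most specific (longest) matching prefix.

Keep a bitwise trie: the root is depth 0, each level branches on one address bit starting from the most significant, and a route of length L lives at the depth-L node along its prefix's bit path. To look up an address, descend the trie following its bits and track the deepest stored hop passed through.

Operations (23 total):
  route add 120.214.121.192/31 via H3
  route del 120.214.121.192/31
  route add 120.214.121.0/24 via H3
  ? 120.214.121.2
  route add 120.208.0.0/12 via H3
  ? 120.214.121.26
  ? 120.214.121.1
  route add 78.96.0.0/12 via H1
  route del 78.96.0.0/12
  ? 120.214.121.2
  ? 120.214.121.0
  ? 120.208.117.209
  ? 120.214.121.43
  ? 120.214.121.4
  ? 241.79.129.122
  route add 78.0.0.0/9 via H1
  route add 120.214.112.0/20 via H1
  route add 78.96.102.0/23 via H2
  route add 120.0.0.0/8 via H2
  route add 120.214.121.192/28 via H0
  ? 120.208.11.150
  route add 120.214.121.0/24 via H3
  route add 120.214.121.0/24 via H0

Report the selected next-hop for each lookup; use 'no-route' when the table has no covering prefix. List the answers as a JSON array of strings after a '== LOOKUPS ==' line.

Process each operation:
  add 120.214.121.192/31 -> H3 at depth 31
  del 120.214.121.192/31 (clear depth 31)
  add 120.214.121.0/24 -> H3 at depth 24
  lookup 120.214.121.2: bits 011110001101011001111001 walk d0:-→d1:-→d2:-→d3:-→d4:-→d5:-→d6:-→d7:-→d8:-→d9:-→d10:-→d11:-→d12:-→d13:-→d14:-→d15:-→d16:-→d17:-→d18:-→d19:-→d20:-→d21:-→d22:-→d23:-→d24:H3 -> H3
  add 120.208.0.0/12 -> H3 at depth 12
  lookup 120.214.121.26: bits 011110001101011001111001 walk d0:-→d1:-→d2:-→d3:-→d4:-→d5:-→d6:-→d7:-→d8:-→d9:-→d10:-→d11:-→d12:H3→d13:-→d14:-→d15:-→d16:-→d17:-→d18:-→d19:-→d20:-→d21:-→d22:-→d23:-→d24:H3 -> H3
  lookup 120.214.121.1: bits 011110001101011001111001 walk d0:-→d1:-→d2:-→d3:-→d4:-→d5:-→d6:-→d7:-→d8:-→d9:-→d10:-→d11:-→d12:H3→d13:-→d14:-→d15:-→d16:-→d17:-→d18:-→d19:-→d20:-→d21:-→d22:-→d23:-→d24:H3 -> H3
  add 78.96.0.0/12 -> H1 at depth 12
  del 78.96.0.0/12 (clear depth 12)
  lookup 120.214.121.2: bits 011110001101011001111001 walk d0:-→d1:-→d2:-→d3:-→d4:-→d5:-→d6:-→d7:-→d8:-→d9:-→d10:-→d11:-→d12:H3→d13:-→d14:-→d15:-→d16:-→d17:-→d18:-→d19:-→d20:-→d21:-→d22:-→d23:-→d24:H3 -> H3
  lookup 120.214.121.0: bits 011110001101011001111001 walk d0:-→d1:-→d2:-→d3:-→d4:-→d5:-→d6:-→d7:-→d8:-→d9:-→d10:-→d11:-→d12:H3→d13:-→d14:-→d15:-→d16:-→d17:-→d18:-→d19:-→d20:-→d21:-→d22:-→d23:-→d24:H3 -> H3
  lookup 120.208.117.209: bits 0111100011010 walk d0:-→d1:-→d2:-→d3:-→d4:-→d5:-→d6:-→d7:-→d8:-→d9:-→d10:-→d11:-→d12:H3→d13:- -> H3
  lookup 120.214.121.43: bits 011110001101011001111001 walk d0:-→d1:-→d2:-→d3:-→d4:-→d5:-→d6:-→d7:-→d8:-→d9:-→d10:-→d11:-→d12:H3→d13:-→d14:-→d15:-→d16:-→d17:-→d18:-→d19:-→d20:-→d21:-→d22:-→d23:-→d24:H3 -> H3
  lookup 120.214.121.4: bits 011110001101011001111001 walk d0:-→d1:-→d2:-→d3:-→d4:-→d5:-→d6:-→d7:-→d8:-→d9:-→d10:-→d11:-→d12:H3→d13:-→d14:-→d15:-→d16:-→d17:-→d18:-→d19:-→d20:-→d21:-→d22:-→d23:-→d24:H3 -> H3
  lookup 241.79.129.122: bits ε walk d0:- -> no-route
  add 78.0.0.0/9 -> H1 at depth 9
  add 120.214.112.0/20 -> H1 at depth 20
  add 78.96.102.0/23 -> H2 at depth 23
  add 120.0.0.0/8 -> H2 at depth 8
  add 120.214.121.192/28 -> H0 at depth 28
  lookup 120.208.11.150: bits 0111100011010 walk d0:-→d1:-→d2:-→d3:-→d4:-→d5:-→d6:-→d7:-→d8:H2→d9:-→d10:-→d11:-→d12:H3→d13:- -> H3
  add 120.214.121.0/24 -> H3 at depth 24
  add 120.214.121.0/24 -> H0 at depth 24

== LOOKUPS ==
["H3","H3","H3","H3","H3","H3","H3","H3","no-route","H3"]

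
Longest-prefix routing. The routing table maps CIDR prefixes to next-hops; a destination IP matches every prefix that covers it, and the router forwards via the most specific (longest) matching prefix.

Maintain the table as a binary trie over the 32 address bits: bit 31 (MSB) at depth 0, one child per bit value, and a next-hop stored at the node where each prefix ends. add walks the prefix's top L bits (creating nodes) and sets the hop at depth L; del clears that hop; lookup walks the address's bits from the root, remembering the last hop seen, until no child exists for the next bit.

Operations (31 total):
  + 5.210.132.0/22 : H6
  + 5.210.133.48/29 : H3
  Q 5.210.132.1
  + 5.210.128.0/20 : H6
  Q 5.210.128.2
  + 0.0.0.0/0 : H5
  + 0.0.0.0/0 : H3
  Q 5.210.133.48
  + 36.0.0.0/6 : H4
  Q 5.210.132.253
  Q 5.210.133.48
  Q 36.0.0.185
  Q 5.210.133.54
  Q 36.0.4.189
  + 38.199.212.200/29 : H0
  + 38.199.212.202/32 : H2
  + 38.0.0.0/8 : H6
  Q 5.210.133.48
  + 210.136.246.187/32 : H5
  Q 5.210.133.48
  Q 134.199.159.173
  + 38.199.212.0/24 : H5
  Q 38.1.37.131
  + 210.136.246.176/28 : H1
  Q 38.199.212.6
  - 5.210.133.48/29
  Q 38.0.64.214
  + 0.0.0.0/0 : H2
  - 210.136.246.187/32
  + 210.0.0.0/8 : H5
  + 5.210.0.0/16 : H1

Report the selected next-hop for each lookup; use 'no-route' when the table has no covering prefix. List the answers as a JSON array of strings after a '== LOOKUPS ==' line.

Trace:
  add 5.210.132.0/22 -> H6 at depth 22
  add 5.210.133.48/29 -> H3 at depth 29
  ? 5.210.132.1  path d0:-→d1:-→d2:-→d3:-→d4:-→d5:-→d6:-→d7:-→d8:-→d9:-→d10:-→d11:-→d12:-→d13:-→d14:-→d15:-→d16:-→d17:-→d18:-→d19:-→d20:-→d21:-→d22:H6→d23:-  best=H6
  add 5.210.128.0/20 -> H6 at depth 20
  ? 5.210.128.2  path d0:-→d1:-→d2:-→d3:-→d4:-→d5:-→d6:-→d7:-→d8:-→d9:-→d10:-→d11:-→d12:-→d13:-→d14:-→d15:-→d16:-→d17:-→d18:-→d19:-→d20:H6→d21:-  best=H6
  add 0.0.0.0/0 -> H5 at depth 0
  add 0.0.0.0/0 -> H3 at depth 0
  ? 5.210.133.48  path d0:H3→d1:-→d2:-→d3:-→d4:-→d5:-→d6:-→d7:-→d8:-→d9:-→d10:-→d11:-→d12:-→d13:-→d14:-→d15:-→d16:-→d17:-→d18:-→d19:-→d20:H6→d21:-→d22:H6→d23:-→d24:-→d25:-→d26:-→d27:-→d28:-→d29:H3  best=H3
  add 36.0.0.0/6 -> H4 at depth 6
  ? 5.210.132.253  path d0:H3→d1:-→d2:-→d3:-→d4:-→d5:-→d6:-→d7:-→d8:-→d9:-→d10:-→d11:-→d12:-→d13:-→d14:-→d15:-→d16:-→d17:-→d18:-→d19:-→d20:H6→d21:-→d22:H6→d23:-  best=H6
  ? 5.210.133.48  path d0:H3→d1:-→d2:-→d3:-→d4:-→d5:-→d6:-→d7:-→d8:-→d9:-→d10:-→d11:-→d12:-→d13:-→d14:-→d15:-→d16:-→d17:-→d18:-→d19:-→d20:H6→d21:-→d22:H6→d23:-→d24:-→d25:-→d26:-→d27:-→d28:-→d29:H3  best=H3
  ? 36.0.0.185  path d0:H3→d1:-→d2:-→d3:-→d4:-→d5:-→d6:H4  best=H4
  ? 5.210.133.54  path d0:H3→d1:-→d2:-→d3:-→d4:-→d5:-→d6:-→d7:-→d8:-→d9:-→d10:-→d11:-→d12:-→d13:-→d14:-→d15:-→d16:-→d17:-→d18:-→d19:-→d20:H6→d21:-→d22:H6→d23:-→d24:-→d25:-→d26:-→d27:-→d28:-→d29:H3  best=H3
  ? 36.0.4.189  path d0:H3→d1:-→d2:-→d3:-→d4:-→d5:-→d6:H4  best=H4
  add 38.199.212.200/29 -> H0 at depth 29
  add 38.199.212.202/32 -> H2 at depth 32
  add 38.0.0.0/8 -> H6 at depth 8
  ? 5.210.133.48  path d0:H3→d1:-→d2:-→d3:-→d4:-→d5:-→d6:-→d7:-→d8:-→d9:-→d10:-→d11:-→d12:-→d13:-→d14:-→d15:-→d16:-→d17:-→d18:-→d19:-→d20:H6→d21:-→d22:H6→d23:-→d24:-→d25:-→d26:-→d27:-→d28:-→d29:H3  best=H3
  add 210.136.246.187/32 -> H5 at depth 32
  ? 5.210.133.48  path d0:H3→d1:-→d2:-→d3:-→d4:-→d5:-→d6:-→d7:-→d8:-→d9:-→d10:-→d11:-→d12:-→d13:-→d14:-→d15:-→d16:-→d17:-→d18:-→d19:-→d20:H6→d21:-→d22:H6→d23:-→d24:-→d25:-→d26:-→d27:-→d28:-→d29:H3  best=H3
  ? 134.199.159.173  path d0:H3→d1:-  best=H3
  add 38.199.212.0/24 -> H5 at depth 24
  ? 38.1.37.131  path d0:H3→d1:-→d2:-→d3:-→d4:-→d5:-→d6:H4→d7:-→d8:H6  best=H6
  add 210.136.246.176/28 -> H1 at depth 28
  ? 38.199.212.6  path d0:H3→d1:-→d2:-→d3:-→d4:-→d5:-→d6:H4→d7:-→d8:H6→d9:-→d10:-→d11:-→d12:-→d13:-→d14:-→d15:-→d16:-→d17:-→d18:-→d19:-→d20:-→d21:-→d22:-→d23:-→d24:H5  best=H5
  - 5.210.133.48/29 clear@29
  ? 38.0.64.214  path d0:H3→d1:-→d2:-→d3:-→d4:-→d5:-→d6:H4→d7:-→d8:H6  best=H6
  add 0.0.0.0/0 -> H2 at depth 0
  - 210.136.246.187/32 clear@32
  add 210.0.0.0/8 -> H5 at depth 8
  add 5.210.0.0/16 -> H1 at depth 16

== LOOKUPS ==
["H6","H6","H3","H6","H3","H4","H3","H4","H3","H3","H3","H6","H5","H6"]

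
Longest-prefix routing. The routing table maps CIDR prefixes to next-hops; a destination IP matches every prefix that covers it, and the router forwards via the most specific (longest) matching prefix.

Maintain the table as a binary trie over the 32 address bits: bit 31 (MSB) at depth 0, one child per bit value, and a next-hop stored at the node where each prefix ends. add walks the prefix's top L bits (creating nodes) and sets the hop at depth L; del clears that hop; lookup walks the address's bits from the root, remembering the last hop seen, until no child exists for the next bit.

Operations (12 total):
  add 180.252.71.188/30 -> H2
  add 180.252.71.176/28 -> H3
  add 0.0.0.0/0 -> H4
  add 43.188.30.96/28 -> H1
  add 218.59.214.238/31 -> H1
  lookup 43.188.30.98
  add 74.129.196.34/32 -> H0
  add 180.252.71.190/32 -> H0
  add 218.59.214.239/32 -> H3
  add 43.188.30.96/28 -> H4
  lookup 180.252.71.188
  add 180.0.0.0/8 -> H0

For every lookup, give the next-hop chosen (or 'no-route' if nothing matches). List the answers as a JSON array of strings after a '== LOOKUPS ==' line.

Apply in order:
  + 180.252.71.188/30 (H2) depth=30
  + 180.252.71.176/28 (H3) depth=28
  + 0.0.0.0/0 (H4) depth=0
  + 43.188.30.96/28 (H1) depth=28
  + 218.59.214.238/31 (H1) depth=31
  lookup 43.188.30.98: bits 0010101110111100000111100110 walk d0:H4→d1:-→d2:-→d3:-→d4:-→d5:-→d6:-→d7:-→d8:-→d9:-→d10:-→d11:-→d12:-→d13:-→d14:-→d15:-→d16:-→d17:-→d18:-→d19:-→d20:-→d21:-→d22:-→d23:-→d24:-→d25:-→d26:-→d27:-→d28:H1 -> H1
  + 74.129.196.34/32 (H0) depth=32
  + 180.252.71.190/32 (H0) depth=32
  + 218.59.214.239/32 (H3) depth=32
  + 43.188.30.96/28 (H4) depth=28
  lookup 180.252.71.188: bits 101101001111110001000111101111 walk d0:H4→d1:-→d2:-→d3:-→d4:-→d5:-→d6:-→d7:-→d8:-→d9:-→d10:-→d11:-→d12:-→d13:-→d14:-→d15:-→d16:-→d17:-→d18:-→d19:-→d20:-→d21:-→d22:-→d23:-→d24:-→d25:-→d26:-→d27:-→d28:H3→d29:-→d30:H2 -> H2
  + 180.0.0.0/8 (H0) depth=8

== LOOKUPS ==
["H1","H2"]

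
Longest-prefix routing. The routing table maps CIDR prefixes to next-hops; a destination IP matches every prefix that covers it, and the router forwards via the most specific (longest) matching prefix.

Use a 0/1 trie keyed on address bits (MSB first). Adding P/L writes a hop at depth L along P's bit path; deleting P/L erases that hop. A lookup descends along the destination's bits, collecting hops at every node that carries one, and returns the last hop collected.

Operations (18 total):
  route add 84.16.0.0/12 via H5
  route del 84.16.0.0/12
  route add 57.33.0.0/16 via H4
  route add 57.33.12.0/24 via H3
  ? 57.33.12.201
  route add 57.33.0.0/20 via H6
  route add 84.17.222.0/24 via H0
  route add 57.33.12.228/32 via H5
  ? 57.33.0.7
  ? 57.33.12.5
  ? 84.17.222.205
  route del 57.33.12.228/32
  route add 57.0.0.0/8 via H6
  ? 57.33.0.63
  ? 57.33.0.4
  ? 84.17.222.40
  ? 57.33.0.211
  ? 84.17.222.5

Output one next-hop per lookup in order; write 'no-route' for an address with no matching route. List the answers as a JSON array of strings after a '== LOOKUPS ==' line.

Trace:
  + 84.16.0.0/12 (H5) depth=12
  del 84.16.0.0/12 (clear depth 12)
  + 57.33.0.0/16 (H4) depth=16
  + 57.33.12.0/24 (H3) depth=24
  lookup 57.33.12.201: bits 001110010010000100001100 walk d0:-→d1:-→d2:-→d3:-→d4:-→d5:-→d6:-→d7:-→d8:-→d9:-→d10:-→d11:-→d12:-→d13:-→d14:-→d15:-→d16:H4→d17:-→d18:-→d19:-→d20:-→d21:-→d22:-→d23:-→d24:H3 -> H3
  + 57.33.0.0/20 (H6) depth=20
  + 84.17.222.0/24 (H0) depth=24
  + 57.33.12.228/32 (H5) depth=32
  lookup 57.33.0.7: bits 00111001001000010000 walk d0:-→d1:-→d2:-→d3:-→d4:-→d5:-→d6:-→d7:-→d8:-→d9:-→d10:-→d11:-→d12:-→d13:-→d14:-→d15:-→d16:H4→d17:-→d18:-→d19:-→d20:H6 -> H6
  lookup 57.33.12.5: bits 001110010010000100001100 walk d0:-→d1:-→d2:-→d3:-→d4:-→d5:-→d6:-→d7:-→d8:-→d9:-→d10:-→d11:-→d12:-→d13:-→d14:-→d15:-→d16:H4→d17:-→d18:-→d19:-→d20:H6→d21:-→d22:-→d23:-→d24:H3 -> H3
  lookup 84.17.222.205: bits 010101000001000111011110 walk d0:-→d1:-→d2:-→d3:-→d4:-→d5:-→d6:-→d7:-→d8:-→d9:-→d10:-→d11:-→d12:-→d13:-→d14:-→d15:-→d16:-→d17:-→d18:-→d19:-→d20:-→d21:-→d22:-→d23:-→d24:H0 -> H0
  del 57.33.12.228/32 (clear depth 32)
  + 57.0.0.0/8 (H6) depth=8
  lookup 57.33.0.63: bits 00111001001000010000 walk d0:-→d1:-→d2:-→d3:-→d4:-→d5:-→d6:-→d7:-→d8:H6→d9:-→d10:-→d11:-→d12:-→d13:-→d14:-→d15:-→d16:H4→d17:-→d18:-→d19:-→d20:H6 -> H6
  lookup 57.33.0.4: bits 00111001001000010000 walk d0:-→d1:-→d2:-→d3:-→d4:-→d5:-→d6:-→d7:-→d8:H6→d9:-→d10:-→d11:-→d12:-→d13:-→d14:-→d15:-→d16:H4→d17:-→d18:-→d19:-→d20:H6 -> H6
  lookup 84.17.222.40: bits 010101000001000111011110 walk d0:-→d1:-→d2:-→d3:-→d4:-→d5:-→d6:-→d7:-→d8:-→d9:-→d10:-→d11:-→d12:-→d13:-→d14:-→d15:-→d16:-→d17:-→d18:-→d19:-→d20:-→d21:-→d22:-→d23:-→d24:H0 -> H0
  lookup 57.33.0.211: bits 00111001001000010000 walk d0:-→d1:-→d2:-→d3:-→d4:-→d5:-→d6:-→d7:-→d8:H6→d9:-→d10:-→d11:-→d12:-→d13:-→d14:-→d15:-→d16:H4→d17:-→d18:-→d19:-→d20:H6 -> H6
  lookup 84.17.222.5: bits 010101000001000111011110 walk d0:-→d1:-→d2:-→d3:-→d4:-→d5:-→d6:-→d7:-→d8:-→d9:-→d10:-→d11:-→d12:-→d13:-→d14:-→d15:-→d16:-→d17:-→d18:-→d19:-→d20:-→d21:-→d22:-→d23:-→d24:H0 -> H0

== LOOKUPS ==
["H3","H6","H3","H0","H6","H6","H0","H6","H0"]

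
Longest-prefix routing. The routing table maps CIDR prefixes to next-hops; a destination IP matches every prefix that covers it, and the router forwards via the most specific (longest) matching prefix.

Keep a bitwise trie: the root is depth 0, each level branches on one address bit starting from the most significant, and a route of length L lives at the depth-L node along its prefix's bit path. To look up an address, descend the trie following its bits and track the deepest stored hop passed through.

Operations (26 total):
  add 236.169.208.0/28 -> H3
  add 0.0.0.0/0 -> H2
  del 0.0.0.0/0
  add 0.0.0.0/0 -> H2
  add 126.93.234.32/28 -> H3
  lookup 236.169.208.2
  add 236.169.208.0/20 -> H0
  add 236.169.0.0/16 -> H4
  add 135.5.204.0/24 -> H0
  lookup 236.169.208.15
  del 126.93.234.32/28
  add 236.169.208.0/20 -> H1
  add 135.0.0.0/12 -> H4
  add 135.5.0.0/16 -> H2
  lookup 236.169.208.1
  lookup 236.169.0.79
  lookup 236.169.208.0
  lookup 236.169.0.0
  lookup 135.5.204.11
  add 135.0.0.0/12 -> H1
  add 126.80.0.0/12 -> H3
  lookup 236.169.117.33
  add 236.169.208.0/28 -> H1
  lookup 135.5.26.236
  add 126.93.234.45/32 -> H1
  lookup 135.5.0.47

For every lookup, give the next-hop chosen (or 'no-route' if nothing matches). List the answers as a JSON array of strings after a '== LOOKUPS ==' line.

Apply in order:
  add 236.169.208.0/28 -> H3 at depth 28
  add 0.0.0.0/0 -> H2 at depth 0
  - 0.0.0.0/0 clear@0
  add 0.0.0.0/0 -> H2 at depth 0
  add 126.93.234.32/28 -> H3 at depth 28
  lookup 236.169.208.2: bits 1110110010101001110100000000 walk d0:H2→d1:-→d2:-→d3:-→d4:-→d5:-→d6:-→d7:-→d8:-→d9:-→d10:-→d11:-→d12:-→d13:-→d14:-→d15:-→d16:-→d17:-→d18:-→d19:-→d20:-→d21:-→d22:-→d23:-→d24:-→d25:-→d26:-→d27:-→d28:H3 -> H3
  add 236.169.208.0/20 -> H0 at depth 20
  add 236.169.0.0/16 -> H4 at depth 16
  add 135.5.204.0/24 -> H0 at depth 24
  lookup 236.169.208.15: bits 1110110010101001110100000000 walk d0:H2→d1:-→d2:-→d3:-→d4:-→d5:-→d6:-→d7:-→d8:-→d9:-→d10:-→d11:-→d12:-→d13:-→d14:-→d15:-→d16:H4→d17:-→d18:-→d19:-→d20:H0→d21:-→d22:-→d23:-→d24:-→d25:-→d26:-→d27:-→d28:H3 -> H3
  - 126.93.234.32/28 clear@28
  add 236.169.208.0/20 -> H1 at depth 20
  add 135.0.0.0/12 -> H4 at depth 12
  add 135.5.0.0/16 -> H2 at depth 16
  lookup 236.169.208.1: bits 1110110010101001110100000000 walk d0:H2→d1:-→d2:-→d3:-→d4:-→d5:-→d6:-→d7:-→d8:-→d9:-→d10:-→d11:-→d12:-→d13:-→d14:-→d15:-→d16:H4→d17:-→d18:-→d19:-→d20:H1→d21:-→d22:-→d23:-→d24:-→d25:-→d26:-→d27:-→d28:H3 -> H3
  lookup 236.169.0.79: bits 1110110010101001 walk d0:H2→d1:-→d2:-→d3:-→d4:-→d5:-→d6:-→d7:-→d8:-→d9:-→d10:-→d11:-→d12:-→d13:-→d14:-→d15:-→d16:H4 -> H4
  lookup 236.169.208.0: bits 1110110010101001110100000000 walk d0:H2→d1:-→d2:-→d3:-→d4:-→d5:-→d6:-→d7:-→d8:-→d9:-→d10:-→d11:-→d12:-→d13:-→d14:-→d15:-→d16:H4→d17:-→d18:-→d19:-→d20:H1→d21:-→d22:-→d23:-→d24:-→d25:-→d26:-→d27:-→d28:H3 -> H3
  lookup 236.169.0.0: bits 1110110010101001 walk d0:H2→d1:-→d2:-→d3:-→d4:-→d5:-→d6:-→d7:-→d8:-→d9:-→d10:-→d11:-→d12:-→d13:-→d14:-→d15:-→d16:H4 -> H4
  lookup 135.5.204.11: bits 100001110000010111001100 walk d0:H2→d1:-→d2:-→d3:-→d4:-→d5:-→d6:-→d7:-→d8:-→d9:-→d10:-→d11:-→d12:H4→d13:-→d14:-→d15:-→d16:H2→d17:-→d18:-→d19:-→d20:-→d21:-→d22:-→d23:-→d24:H0 -> H0
  add 135.0.0.0/12 -> H1 at depth 12
  add 126.80.0.0/12 -> H3 at depth 12
  lookup 236.169.117.33: bits 1110110010101001 walk d0:H2→d1:-→d2:-→d3:-→d4:-→d5:-→d6:-→d7:-→d8:-→d9:-→d10:-→d11:-→d12:-→d13:-→d14:-→d15:-→d16:H4 -> H4
  add 236.169.208.0/28 -> H1 at depth 28
  lookup 135.5.26.236: bits 1000011100000101 walk d0:H2→d1:-→d2:-→d3:-→d4:-→d5:-→d6:-→d7:-→d8:-→d9:-→d10:-→d11:-→d12:H1→d13:-→d14:-→d15:-→d16:H2 -> H2
  add 126.93.234.45/32 -> H1 at depth 32
  lookup 135.5.0.47: bits 1000011100000101 walk d0:H2→d1:-→d2:-→d3:-→d4:-→d5:-→d6:-→d7:-→d8:-→d9:-→d10:-→d11:-→d12:H1→d13:-→d14:-→d15:-→d16:H2 -> H2

== LOOKUPS ==
["H3","H3","H3","H4","H3","H4","H0","H4","H2","H2"]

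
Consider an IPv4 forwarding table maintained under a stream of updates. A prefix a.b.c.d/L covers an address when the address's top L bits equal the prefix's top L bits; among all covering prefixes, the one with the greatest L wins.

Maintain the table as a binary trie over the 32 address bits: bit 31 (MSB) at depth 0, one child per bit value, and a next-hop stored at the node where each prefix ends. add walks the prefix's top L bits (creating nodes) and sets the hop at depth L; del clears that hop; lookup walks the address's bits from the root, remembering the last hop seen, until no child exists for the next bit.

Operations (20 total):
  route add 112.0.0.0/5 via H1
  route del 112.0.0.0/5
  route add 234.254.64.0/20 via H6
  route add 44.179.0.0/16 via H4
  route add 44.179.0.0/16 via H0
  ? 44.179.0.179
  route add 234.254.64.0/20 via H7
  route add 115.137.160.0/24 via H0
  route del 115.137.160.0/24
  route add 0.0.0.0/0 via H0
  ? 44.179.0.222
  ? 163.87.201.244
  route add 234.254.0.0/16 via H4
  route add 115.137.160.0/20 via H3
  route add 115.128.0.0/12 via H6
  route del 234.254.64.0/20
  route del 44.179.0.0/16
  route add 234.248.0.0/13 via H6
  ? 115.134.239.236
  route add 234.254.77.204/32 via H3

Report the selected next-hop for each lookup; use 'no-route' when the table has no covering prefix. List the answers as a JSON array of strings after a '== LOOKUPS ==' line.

Process each operation:
  add 112.0.0.0/5 -> H1 at depth 5
  - 112.0.0.0/5 clear@5
  add 234.254.64.0/20 -> H6 at depth 20
  add 44.179.0.0/16 -> H4 at depth 16
  add 44.179.0.0/16 -> H0 at depth 16
  Q 44.179.0.179: descend 0010110010110011 ; hops seen [H0] ; pick H0
  add 234.254.64.0/20 -> H7 at depth 20
  add 115.137.160.0/24 -> H0 at depth 24
  - 115.137.160.0/24 clear@24
  add 0.0.0.0/0 -> H0 at depth 0
  Q 44.179.0.222: descend 0010110010110011 ; hops seen [H0,H0] ; pick H0
  Q 163.87.201.244: descend 1 ; hops seen [H0] ; pick H0
  add 234.254.0.0/16 -> H4 at depth 16
  add 115.137.160.0/20 -> H3 at depth 20
  add 115.128.0.0/12 -> H6 at depth 12
  - 234.254.64.0/20 clear@20
  - 44.179.0.0/16 clear@16
  add 234.248.0.0/13 -> H6 at depth 13
  Q 115.134.239.236: descend 011100111000 ; hops seen [H0,H6] ; pick H6
  add 234.254.77.204/32 -> H3 at depth 32

== LOOKUPS ==
["H0","H0","H0","H6"]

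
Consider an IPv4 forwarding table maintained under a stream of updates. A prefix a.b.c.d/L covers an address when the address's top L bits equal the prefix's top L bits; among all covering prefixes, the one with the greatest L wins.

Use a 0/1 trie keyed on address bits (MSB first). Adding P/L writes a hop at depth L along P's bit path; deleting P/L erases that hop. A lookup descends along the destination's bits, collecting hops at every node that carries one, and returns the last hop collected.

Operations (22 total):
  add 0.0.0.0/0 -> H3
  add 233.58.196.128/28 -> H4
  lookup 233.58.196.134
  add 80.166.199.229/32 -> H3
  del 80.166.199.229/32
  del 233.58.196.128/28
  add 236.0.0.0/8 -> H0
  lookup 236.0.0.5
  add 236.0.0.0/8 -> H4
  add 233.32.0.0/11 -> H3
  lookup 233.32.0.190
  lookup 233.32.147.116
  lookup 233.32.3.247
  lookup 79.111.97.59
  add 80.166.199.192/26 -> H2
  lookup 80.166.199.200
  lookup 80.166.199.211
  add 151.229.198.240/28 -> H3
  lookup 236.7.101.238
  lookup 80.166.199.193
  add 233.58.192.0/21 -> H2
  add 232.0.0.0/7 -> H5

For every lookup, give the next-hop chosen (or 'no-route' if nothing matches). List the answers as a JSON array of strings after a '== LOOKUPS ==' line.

Apply in order:
  add 0.0.0.0/0 -> H3 at depth 0
  add 233.58.196.128/28 -> H4 at depth 28
  ? 233.58.196.134  path d0:H3→d1:-→d2:-→d3:-→d4:-→d5:-→d6:-→d7:-→d8:-→d9:-→d10:-→d11:-→d12:-→d13:-→d14:-→d15:-→d16:-→d17:-→d18:-→d19:-→d20:-→d21:-→d22:-→d23:-→d24:-→d25:-→d26:-→d27:-→d28:H4  best=H4
  add 80.166.199.229/32 -> H3 at depth 32
  del 80.166.199.229/32 (clear depth 32)
  del 233.58.196.128/28 (clear depth 28)
  add 236.0.0.0/8 -> H0 at depth 8
  ? 236.0.0.5  path d0:H3→d1:-→d2:-→d3:-→d4:-→d5:-→d6:-→d7:-→d8:H0  best=H0
  add 236.0.0.0/8 -> H4 at depth 8
  add 233.32.0.0/11 -> H3 at depth 11
  ? 233.32.0.190  path d0:H3→d1:-→d2:-→d3:-→d4:-→d5:-→d6:-→d7:-→d8:-→d9:-→d10:-→d11:H3  best=H3
  ? 233.32.147.116  path d0:H3→d1:-→d2:-→d3:-→d4:-→d5:-→d6:-→d7:-→d8:-→d9:-→d10:-→d11:H3  best=H3
  ? 233.32.3.247  path d0:H3→d1:-→d2:-→d3:-→d4:-→d5:-→d6:-→d7:-→d8:-→d9:-→d10:-→d11:H3  best=H3
  ? 79.111.97.59  path d0:H3→d1:-→d2:-→d3:-  best=H3
  add 80.166.199.192/26 -> H2 at depth 26
  ? 80.166.199.200  path d0:H3→d1:-→d2:-→d3:-→d4:-→d5:-→d6:-→d7:-→d8:-→d9:-→d10:-→d11:-→d12:-→d13:-→d14:-→d15:-→d16:-→d17:-→d18:-→d19:-→d20:-→d21:-→d22:-→d23:-→d24:-→d25:-→d26:H2  best=H2
  ? 80.166.199.211  path d0:H3→d1:-→d2:-→d3:-→d4:-→d5:-→d6:-→d7:-→d8:-→d9:-→d10:-→d11:-→d12:-→d13:-→d14:-→d15:-→d16:-→d17:-→d18:-→d19:-→d20:-→d21:-→d22:-→d23:-→d24:-→d25:-→d26:H2  best=H2
  add 151.229.198.240/28 -> H3 at depth 28
  ? 236.7.101.238  path d0:H3→d1:-→d2:-→d3:-→d4:-→d5:-→d6:-→d7:-→d8:H4  best=H4
  ? 80.166.199.193  path d0:H3→d1:-→d2:-→d3:-→d4:-→d5:-→d6:-→d7:-→d8:-→d9:-→d10:-→d11:-→d12:-→d13:-→d14:-→d15:-→d16:-→d17:-→d18:-→d19:-→d20:-→d21:-→d22:-→d23:-→d24:-→d25:-→d26:H2  best=H2
  add 233.58.192.0/21 -> H2 at depth 21
  add 232.0.0.0/7 -> H5 at depth 7

== LOOKUPS ==
["H4","H0","H3","H3","H3","H3","H2","H2","H4","H2"]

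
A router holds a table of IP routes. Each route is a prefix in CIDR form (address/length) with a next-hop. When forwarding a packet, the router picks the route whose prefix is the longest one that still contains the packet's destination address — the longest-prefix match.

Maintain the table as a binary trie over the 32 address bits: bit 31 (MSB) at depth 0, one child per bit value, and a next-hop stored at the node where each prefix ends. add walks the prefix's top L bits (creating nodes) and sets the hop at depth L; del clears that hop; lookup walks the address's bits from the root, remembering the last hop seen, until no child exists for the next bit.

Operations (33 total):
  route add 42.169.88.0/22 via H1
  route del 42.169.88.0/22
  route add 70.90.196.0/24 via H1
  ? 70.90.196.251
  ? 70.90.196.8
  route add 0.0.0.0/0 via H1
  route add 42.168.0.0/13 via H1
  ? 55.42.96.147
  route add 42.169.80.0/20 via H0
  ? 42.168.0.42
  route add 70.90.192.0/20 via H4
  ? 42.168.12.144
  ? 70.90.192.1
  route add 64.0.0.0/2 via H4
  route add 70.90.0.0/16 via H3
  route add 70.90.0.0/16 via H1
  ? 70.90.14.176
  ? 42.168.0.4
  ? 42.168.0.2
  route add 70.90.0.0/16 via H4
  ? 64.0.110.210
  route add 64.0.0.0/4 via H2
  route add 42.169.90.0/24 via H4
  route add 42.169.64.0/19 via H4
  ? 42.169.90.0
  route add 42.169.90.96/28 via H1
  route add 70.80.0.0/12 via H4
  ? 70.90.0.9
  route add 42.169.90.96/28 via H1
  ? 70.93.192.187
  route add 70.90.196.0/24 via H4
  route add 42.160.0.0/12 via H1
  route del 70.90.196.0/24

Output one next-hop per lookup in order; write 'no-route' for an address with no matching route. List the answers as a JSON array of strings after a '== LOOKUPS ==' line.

Trace:
  add 42.169.88.0/22 -> H1 at depth 22
  - 42.169.88.0/22 clear@22
  add 70.90.196.0/24 -> H1 at depth 24
  ? 70.90.196.251  path d0:-→d1:-→d2:-→d3:-→d4:-→d5:-→d6:-→d7:-→d8:-→d9:-→d10:-→d11:-→d12:-→d13:-→d14:-→d15:-→d16:-→d17:-→d18:-→d19:-→d20:-→d21:-→d22:-→d23:-→d24:H1  best=H1
  ? 70.90.196.8  path d0:-→d1:-→d2:-→d3:-→d4:-→d5:-→d6:-→d7:-→d8:-→d9:-→d10:-→d11:-→d12:-→d13:-→d14:-→d15:-→d16:-→d17:-→d18:-→d19:-→d20:-→d21:-→d22:-→d23:-→d24:H1  best=H1
  add 0.0.0.0/0 -> H1 at depth 0
  add 42.168.0.0/13 -> H1 at depth 13
  ? 55.42.96.147  path d0:H1→d1:-→d2:-→d3:-  best=H1
  add 42.169.80.0/20 -> H0 at depth 20
  ? 42.168.0.42  path d0:H1→d1:-→d2:-→d3:-→d4:-→d5:-→d6:-→d7:-→d8:-→d9:-→d10:-→d11:-→d12:-→d13:H1→d14:-→d15:-  best=H1
  add 70.90.192.0/20 -> H4 at depth 20
  ? 42.168.12.144  path d0:H1→d1:-→d2:-→d3:-→d4:-→d5:-→d6:-→d7:-→d8:-→d9:-→d10:-→d11:-→d12:-→d13:H1→d14:-→d15:-  best=H1
  ? 70.90.192.1  path d0:H1→d1:-→d2:-→d3:-→d4:-→d5:-→d6:-→d7:-→d8:-→d9:-→d10:-→d11:-→d12:-→d13:-→d14:-→d15:-→d16:-→d17:-→d18:-→d19:-→d20:H4→d21:-  best=H4
  add 64.0.0.0/2 -> H4 at depth 2
  add 70.90.0.0/16 -> H3 at depth 16
  add 70.90.0.0/16 -> H1 at depth 16
  ? 70.90.14.176  path d0:H1→d1:-→d2:H4→d3:-→d4:-→d5:-→d6:-→d7:-→d8:-→d9:-→d10:-→d11:-→d12:-→d13:-→d14:-→d15:-→d16:H1  best=H1
  ? 42.168.0.4  path d0:H1→d1:-→d2:-→d3:-→d4:-→d5:-→d6:-→d7:-→d8:-→d9:-→d10:-→d11:-→d12:-→d13:H1→d14:-→d15:-  best=H1
  ? 42.168.0.2  path d0:H1→d1:-→d2:-→d3:-→d4:-→d5:-→d6:-→d7:-→d8:-→d9:-→d10:-→d11:-→d12:-→d13:H1→d14:-→d15:-  best=H1
  add 70.90.0.0/16 -> H4 at depth 16
  ? 64.0.110.210  path d0:H1→d1:-→d2:H4→d3:-→d4:-→d5:-  best=H4
  add 64.0.0.0/4 -> H2 at depth 4
  add 42.169.90.0/24 -> H4 at depth 24
  add 42.169.64.0/19 -> H4 at depth 19
  ? 42.169.90.0  path d0:H1→d1:-→d2:-→d3:-→d4:-→d5:-→d6:-→d7:-→d8:-→d9:-→d10:-→d11:-→d12:-→d13:H1→d14:-→d15:-→d16:-→d17:-→d18:-→d19:H4→d20:H0→d21:-→d22:-→d23:-→d24:H4  best=H4
  add 42.169.90.96/28 -> H1 at depth 28
  add 70.80.0.0/12 -> H4 at depth 12
  ? 70.90.0.9  path d0:H1→d1:-→d2:H4→d3:-→d4:H2→d5:-→d6:-→d7:-→d8:-→d9:-→d10:-→d11:-→d12:H4→d13:-→d14:-→d15:-→d16:H4  best=H4
  add 42.169.90.96/28 -> H1 at depth 28
  ? 70.93.192.187  path d0:H1→d1:-→d2:H4→d3:-→d4:H2→d5:-→d6:-→d7:-→d8:-→d9:-→d10:-→d11:-→d12:H4→d13:-  best=H4
  add 70.90.196.0/24 -> H4 at depth 24
  add 42.160.0.0/12 -> H1 at depth 12
  - 70.90.196.0/24 clear@24

== LOOKUPS ==
["H1","H1","H1","H1","H1","H4","H1","H1","H1","H4","H4","H4","H4"]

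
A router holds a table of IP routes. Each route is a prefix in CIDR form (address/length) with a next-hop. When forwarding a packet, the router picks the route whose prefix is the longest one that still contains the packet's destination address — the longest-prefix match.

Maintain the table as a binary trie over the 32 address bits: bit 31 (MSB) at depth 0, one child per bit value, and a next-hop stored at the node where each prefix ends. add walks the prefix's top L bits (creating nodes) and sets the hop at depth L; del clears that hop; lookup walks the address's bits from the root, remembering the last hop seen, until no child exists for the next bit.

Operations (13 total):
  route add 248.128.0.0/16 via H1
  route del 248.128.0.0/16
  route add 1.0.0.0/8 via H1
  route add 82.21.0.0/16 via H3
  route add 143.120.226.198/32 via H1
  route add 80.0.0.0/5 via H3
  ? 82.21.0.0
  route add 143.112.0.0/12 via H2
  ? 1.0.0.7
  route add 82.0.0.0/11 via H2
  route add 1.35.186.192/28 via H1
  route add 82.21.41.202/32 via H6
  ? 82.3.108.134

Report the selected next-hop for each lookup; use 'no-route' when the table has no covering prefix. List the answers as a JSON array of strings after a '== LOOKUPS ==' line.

Apply in order:
  + 248.128.0.0/16 (H1) depth=16
  - 248.128.0.0/16 clear@16
  + 1.0.0.0/8 (H1) depth=8
  + 82.21.0.0/16 (H3) depth=16
  + 143.120.226.198/32 (H1) depth=32
  + 80.0.0.0/5 (H3) depth=5
  ? 82.21.0.0  path d0:-→d1:-→d2:-→d3:-→d4:-→d5:H3→d6:-→d7:-→d8:-→d9:-→d10:-→d11:-→d12:-→d13:-→d14:-→d15:-→d16:H3  best=H3
  + 143.112.0.0/12 (H2) depth=12
  ? 1.0.0.7  path d0:-→d1:-→d2:-→d3:-→d4:-→d5:-→d6:-→d7:-→d8:H1  best=H1
  + 82.0.0.0/11 (H2) depth=11
  + 1.35.186.192/28 (H1) depth=28
  + 82.21.41.202/32 (H6) depth=32
  ? 82.3.108.134  path d0:-→d1:-→d2:-→d3:-→d4:-→d5:H3→d6:-→d7:-→d8:-→d9:-→d10:-→d11:H2  best=H2

== LOOKUPS ==
["H3","H1","H2"]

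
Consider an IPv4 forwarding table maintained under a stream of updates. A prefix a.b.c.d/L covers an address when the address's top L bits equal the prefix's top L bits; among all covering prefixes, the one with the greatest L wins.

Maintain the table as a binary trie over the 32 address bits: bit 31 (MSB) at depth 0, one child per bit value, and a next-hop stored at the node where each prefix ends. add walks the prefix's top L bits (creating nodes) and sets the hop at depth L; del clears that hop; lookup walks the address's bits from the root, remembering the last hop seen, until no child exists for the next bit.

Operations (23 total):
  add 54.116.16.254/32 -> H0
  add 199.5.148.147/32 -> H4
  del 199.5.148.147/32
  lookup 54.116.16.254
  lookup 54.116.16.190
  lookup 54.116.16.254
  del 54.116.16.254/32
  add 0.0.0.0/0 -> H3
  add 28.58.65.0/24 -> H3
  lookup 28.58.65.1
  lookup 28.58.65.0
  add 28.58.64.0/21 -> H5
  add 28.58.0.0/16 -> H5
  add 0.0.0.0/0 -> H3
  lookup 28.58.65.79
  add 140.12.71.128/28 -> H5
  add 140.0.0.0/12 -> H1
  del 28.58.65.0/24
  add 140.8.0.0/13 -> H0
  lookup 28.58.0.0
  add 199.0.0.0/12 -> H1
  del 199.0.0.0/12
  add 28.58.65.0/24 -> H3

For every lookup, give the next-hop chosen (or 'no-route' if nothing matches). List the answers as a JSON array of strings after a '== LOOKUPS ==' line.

Trace:
  + 54.116.16.254/32 (H0) depth=32
  + 199.5.148.147/32 (H4) depth=32
  - 199.5.148.147/32 clear@32
  Q 54.116.16.254: descend 00110110011101000001000011111110 ; hops seen [H0] ; pick H0
  Q 54.116.16.190: descend 0011011001110100000100001 ; hops seen [∅] ; pick no-route
  Q 54.116.16.254: descend 00110110011101000001000011111110 ; hops seen [H0] ; pick H0
  - 54.116.16.254/32 clear@32
  + 0.0.0.0/0 (H3) depth=0
  + 28.58.65.0/24 (H3) depth=24
  Q 28.58.65.1: descend 000111000011101001000001 ; hops seen [H3,H3] ; pick H3
  Q 28.58.65.0: descend 000111000011101001000001 ; hops seen [H3,H3] ; pick H3
  + 28.58.64.0/21 (H5) depth=21
  + 28.58.0.0/16 (H5) depth=16
  + 0.0.0.0/0 (H3) depth=0
  Q 28.58.65.79: descend 000111000011101001000001 ; hops seen [H3,H5,H5,H3] ; pick H3
  + 140.12.71.128/28 (H5) depth=28
  + 140.0.0.0/12 (H1) depth=12
  - 28.58.65.0/24 clear@24
  + 140.8.0.0/13 (H0) depth=13
  Q 28.58.0.0: descend 00011100001110100 ; hops seen [H3,H5] ; pick H5
  + 199.0.0.0/12 (H1) depth=12
  - 199.0.0.0/12 clear@12
  + 28.58.65.0/24 (H3) depth=24

== LOOKUPS ==
["H0","no-route","H0","H3","H3","H3","H5"]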